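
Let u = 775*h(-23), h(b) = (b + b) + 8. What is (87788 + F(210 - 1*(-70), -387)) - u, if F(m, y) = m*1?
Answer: 117518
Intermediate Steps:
F(m, y) = m
h(b) = 8 + 2*b (h(b) = 2*b + 8 = 8 + 2*b)
u = -29450 (u = 775*(8 + 2*(-23)) = 775*(8 - 46) = 775*(-38) = -29450)
(87788 + F(210 - 1*(-70), -387)) - u = (87788 + (210 - 1*(-70))) - 1*(-29450) = (87788 + (210 + 70)) + 29450 = (87788 + 280) + 29450 = 88068 + 29450 = 117518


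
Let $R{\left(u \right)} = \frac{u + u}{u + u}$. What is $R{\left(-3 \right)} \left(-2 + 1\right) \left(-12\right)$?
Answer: $12$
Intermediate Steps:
$R{\left(u \right)} = 1$ ($R{\left(u \right)} = \frac{2 u}{2 u} = 2 u \frac{1}{2 u} = 1$)
$R{\left(-3 \right)} \left(-2 + 1\right) \left(-12\right) = 1 \left(-2 + 1\right) \left(-12\right) = 1 \left(-1\right) \left(-12\right) = \left(-1\right) \left(-12\right) = 12$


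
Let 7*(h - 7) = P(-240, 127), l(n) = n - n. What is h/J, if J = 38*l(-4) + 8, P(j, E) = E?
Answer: 22/7 ≈ 3.1429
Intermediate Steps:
l(n) = 0
h = 176/7 (h = 7 + (⅐)*127 = 7 + 127/7 = 176/7 ≈ 25.143)
J = 8 (J = 38*0 + 8 = 0 + 8 = 8)
h/J = (176/7)/8 = (176/7)*(⅛) = 22/7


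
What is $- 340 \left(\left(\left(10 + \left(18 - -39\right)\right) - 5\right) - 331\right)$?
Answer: $91460$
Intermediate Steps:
$- 340 \left(\left(\left(10 + \left(18 - -39\right)\right) - 5\right) - 331\right) = - 340 \left(\left(\left(10 + \left(18 + 39\right)\right) - 5\right) - 331\right) = - 340 \left(\left(\left(10 + 57\right) - 5\right) - 331\right) = - 340 \left(\left(67 - 5\right) - 331\right) = - 340 \left(62 - 331\right) = \left(-340\right) \left(-269\right) = 91460$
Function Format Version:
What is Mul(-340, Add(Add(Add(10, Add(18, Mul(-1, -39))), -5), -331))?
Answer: 91460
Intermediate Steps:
Mul(-340, Add(Add(Add(10, Add(18, Mul(-1, -39))), -5), -331)) = Mul(-340, Add(Add(Add(10, Add(18, 39)), -5), -331)) = Mul(-340, Add(Add(Add(10, 57), -5), -331)) = Mul(-340, Add(Add(67, -5), -331)) = Mul(-340, Add(62, -331)) = Mul(-340, -269) = 91460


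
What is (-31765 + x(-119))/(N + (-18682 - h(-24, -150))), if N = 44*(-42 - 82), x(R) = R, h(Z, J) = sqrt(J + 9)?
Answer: 256538664/194214395 - 10628*I*sqrt(141)/194214395 ≈ 1.3209 - 0.0006498*I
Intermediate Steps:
h(Z, J) = sqrt(9 + J)
N = -5456 (N = 44*(-124) = -5456)
(-31765 + x(-119))/(N + (-18682 - h(-24, -150))) = (-31765 - 119)/(-5456 + (-18682 - sqrt(9 - 150))) = -31884/(-5456 + (-18682 - sqrt(-141))) = -31884/(-5456 + (-18682 - I*sqrt(141))) = -31884/(-24138 - I*sqrt(141))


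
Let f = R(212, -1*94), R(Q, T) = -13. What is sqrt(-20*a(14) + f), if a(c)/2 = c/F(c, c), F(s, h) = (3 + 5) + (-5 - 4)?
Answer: sqrt(547) ≈ 23.388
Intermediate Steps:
F(s, h) = -1 (F(s, h) = 8 - 9 = -1)
f = -13
a(c) = -2*c (a(c) = 2*(c/(-1)) = 2*(c*(-1)) = 2*(-c) = -2*c)
sqrt(-20*a(14) + f) = sqrt(-(-40)*14 - 13) = sqrt(-20*(-28) - 13) = sqrt(560 - 13) = sqrt(547)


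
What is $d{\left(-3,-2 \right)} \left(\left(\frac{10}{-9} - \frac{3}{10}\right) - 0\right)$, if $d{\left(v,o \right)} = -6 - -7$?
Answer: $- \frac{127}{90} \approx -1.4111$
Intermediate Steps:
$d{\left(v,o \right)} = 1$ ($d{\left(v,o \right)} = -6 + 7 = 1$)
$d{\left(-3,-2 \right)} \left(\left(\frac{10}{-9} - \frac{3}{10}\right) - 0\right) = 1 \left(\left(\frac{10}{-9} - \frac{3}{10}\right) - 0\right) = 1 \left(\left(10 \left(- \frac{1}{9}\right) - \frac{3}{10}\right) + 0\right) = 1 \left(\left(- \frac{10}{9} - \frac{3}{10}\right) + 0\right) = 1 \left(- \frac{127}{90} + 0\right) = 1 \left(- \frac{127}{90}\right) = - \frac{127}{90}$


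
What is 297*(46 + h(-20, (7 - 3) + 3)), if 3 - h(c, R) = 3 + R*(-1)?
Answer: 15741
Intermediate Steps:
h(c, R) = R (h(c, R) = 3 - (3 + R*(-1)) = 3 - (3 - R) = 3 + (-3 + R) = R)
297*(46 + h(-20, (7 - 3) + 3)) = 297*(46 + ((7 - 3) + 3)) = 297*(46 + (4 + 3)) = 297*(46 + 7) = 297*53 = 15741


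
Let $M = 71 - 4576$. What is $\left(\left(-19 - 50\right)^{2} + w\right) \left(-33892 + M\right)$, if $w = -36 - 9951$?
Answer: $200662722$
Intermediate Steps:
$w = -9987$ ($w = -36 - 9951 = -9987$)
$M = -4505$ ($M = 71 - 4576 = -4505$)
$\left(\left(-19 - 50\right)^{2} + w\right) \left(-33892 + M\right) = \left(\left(-19 - 50\right)^{2} - 9987\right) \left(-33892 - 4505\right) = \left(\left(-69\right)^{2} - 9987\right) \left(-38397\right) = \left(4761 - 9987\right) \left(-38397\right) = \left(-5226\right) \left(-38397\right) = 200662722$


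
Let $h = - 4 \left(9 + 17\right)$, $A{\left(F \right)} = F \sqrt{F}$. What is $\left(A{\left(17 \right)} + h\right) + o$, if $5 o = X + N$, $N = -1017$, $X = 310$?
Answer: $- \frac{1227}{5} + 17 \sqrt{17} \approx -175.31$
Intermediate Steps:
$o = - \frac{707}{5}$ ($o = \frac{310 - 1017}{5} = \frac{1}{5} \left(-707\right) = - \frac{707}{5} \approx -141.4$)
$A{\left(F \right)} = F^{\frac{3}{2}}$
$h = -104$ ($h = \left(-4\right) 26 = -104$)
$\left(A{\left(17 \right)} + h\right) + o = \left(17^{\frac{3}{2}} - 104\right) - \frac{707}{5} = \left(17 \sqrt{17} - 104\right) - \frac{707}{5} = \left(-104 + 17 \sqrt{17}\right) - \frac{707}{5} = - \frac{1227}{5} + 17 \sqrt{17}$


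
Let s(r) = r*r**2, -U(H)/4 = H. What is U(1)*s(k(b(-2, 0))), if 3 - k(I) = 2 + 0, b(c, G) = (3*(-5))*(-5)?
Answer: -4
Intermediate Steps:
U(H) = -4*H
b(c, G) = 75 (b(c, G) = -15*(-5) = 75)
k(I) = 1 (k(I) = 3 - (2 + 0) = 3 - 1*2 = 3 - 2 = 1)
s(r) = r**3
U(1)*s(k(b(-2, 0))) = -4*1*1**3 = -4*1 = -4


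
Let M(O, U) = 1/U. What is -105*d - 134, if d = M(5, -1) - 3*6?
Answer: 1861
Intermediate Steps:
M(O, U) = 1/U
d = -19 (d = 1/(-1) - 3*6 = -1 - 18 = -19)
-105*d - 134 = -105*(-19) - 134 = 1995 - 134 = 1861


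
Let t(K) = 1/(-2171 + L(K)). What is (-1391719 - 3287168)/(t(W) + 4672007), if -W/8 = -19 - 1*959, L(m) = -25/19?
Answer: -193116382038/192832416899 ≈ -1.0015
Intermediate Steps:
L(m) = -25/19 (L(m) = -25*1/19 = -25/19)
W = 7824 (W = -8*(-19 - 1*959) = -8*(-19 - 959) = -8*(-978) = 7824)
t(K) = -19/41274 (t(K) = 1/(-2171 - 25/19) = 1/(-41274/19) = -19/41274)
(-1391719 - 3287168)/(t(W) + 4672007) = (-1391719 - 3287168)/(-19/41274 + 4672007) = -4678887/192832416899/41274 = -4678887*41274/192832416899 = -193116382038/192832416899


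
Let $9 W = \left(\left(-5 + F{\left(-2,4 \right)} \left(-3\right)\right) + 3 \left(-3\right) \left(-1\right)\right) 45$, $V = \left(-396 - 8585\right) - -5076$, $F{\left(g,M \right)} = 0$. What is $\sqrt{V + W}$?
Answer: $i \sqrt{3885} \approx 62.33 i$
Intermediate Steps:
$V = -3905$ ($V = -8981 + 5076 = -3905$)
$W = 20$ ($W = \frac{\left(\left(-5 + 0 \left(-3\right)\right) + 3 \left(-3\right) \left(-1\right)\right) 45}{9} = \frac{\left(\left(-5 + 0\right) - -9\right) 45}{9} = \frac{\left(-5 + 9\right) 45}{9} = \frac{4 \cdot 45}{9} = \frac{1}{9} \cdot 180 = 20$)
$\sqrt{V + W} = \sqrt{-3905 + 20} = \sqrt{-3885} = i \sqrt{3885}$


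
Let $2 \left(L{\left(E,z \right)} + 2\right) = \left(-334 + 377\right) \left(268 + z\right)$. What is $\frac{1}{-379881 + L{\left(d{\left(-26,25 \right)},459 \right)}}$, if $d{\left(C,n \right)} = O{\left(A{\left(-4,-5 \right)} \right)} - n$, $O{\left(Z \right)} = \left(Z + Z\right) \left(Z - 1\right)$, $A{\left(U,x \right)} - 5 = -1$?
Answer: $- \frac{2}{728505} \approx -2.7453 \cdot 10^{-6}$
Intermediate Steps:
$A{\left(U,x \right)} = 4$ ($A{\left(U,x \right)} = 5 - 1 = 4$)
$O{\left(Z \right)} = 2 Z \left(-1 + Z\right)$
$d{\left(C,n \right)} = 24 - n$ ($d{\left(C,n \right)} = 2 \cdot 4 \left(-1 + 4\right) - n = 2 \cdot 4 \cdot 3 - n = 24 - n$)
$L{\left(E,z \right)} = 5760 + \frac{43 z}{2}$ ($L{\left(E,z \right)} = -2 + \frac{\left(-334 + 377\right) \left(268 + z\right)}{2} = -2 + \frac{43 \left(268 + z\right)}{2} = -2 + \frac{11524 + 43 z}{2} = -2 + \left(5762 + \frac{43 z}{2}\right) = 5760 + \frac{43 z}{2}$)
$\frac{1}{-379881 + L{\left(d{\left(-26,25 \right)},459 \right)}} = \frac{1}{-379881 + \left(5760 + \frac{43}{2} \cdot 459\right)} = \frac{1}{-379881 + \left(5760 + \frac{19737}{2}\right)} = \frac{1}{-379881 + \frac{31257}{2}} = \frac{1}{- \frac{728505}{2}} = - \frac{2}{728505}$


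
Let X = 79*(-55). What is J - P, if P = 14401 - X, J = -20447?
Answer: -39193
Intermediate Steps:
X = -4345
P = 18746 (P = 14401 - 1*(-4345) = 14401 + 4345 = 18746)
J - P = -20447 - 1*18746 = -20447 - 18746 = -39193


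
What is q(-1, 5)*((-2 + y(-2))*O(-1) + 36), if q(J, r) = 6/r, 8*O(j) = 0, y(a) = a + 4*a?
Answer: 216/5 ≈ 43.200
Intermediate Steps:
y(a) = 5*a
O(j) = 0 (O(j) = (1/8)*0 = 0)
q(-1, 5)*((-2 + y(-2))*O(-1) + 36) = (6/5)*((-2 + 5*(-2))*0 + 36) = (6*(1/5))*((-2 - 10)*0 + 36) = 6*(-12*0 + 36)/5 = 6*(0 + 36)/5 = (6/5)*36 = 216/5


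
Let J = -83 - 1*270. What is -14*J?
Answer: 4942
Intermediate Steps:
J = -353 (J = -83 - 270 = -353)
-14*J = -14*(-353) = 4942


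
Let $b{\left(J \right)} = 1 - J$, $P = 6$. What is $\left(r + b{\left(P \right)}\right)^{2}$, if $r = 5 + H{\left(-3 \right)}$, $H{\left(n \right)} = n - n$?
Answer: $0$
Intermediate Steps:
$H{\left(n \right)} = 0$
$r = 5$ ($r = 5 + 0 = 5$)
$\left(r + b{\left(P \right)}\right)^{2} = \left(5 + \left(1 - 6\right)\right)^{2} = \left(5 - 5\right)^{2} = 0^{2} = 0$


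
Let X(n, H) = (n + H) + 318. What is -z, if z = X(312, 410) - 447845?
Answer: 446805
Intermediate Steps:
X(n, H) = 318 + H + n (X(n, H) = (H + n) + 318 = 318 + H + n)
z = -446805 (z = (318 + 410 + 312) - 447845 = 1040 - 447845 = -446805)
-z = -1*(-446805) = 446805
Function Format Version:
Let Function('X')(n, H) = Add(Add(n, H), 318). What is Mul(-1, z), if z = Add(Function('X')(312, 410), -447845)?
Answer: 446805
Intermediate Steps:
Function('X')(n, H) = Add(318, H, n) (Function('X')(n, H) = Add(Add(H, n), 318) = Add(318, H, n))
z = -446805 (z = Add(Add(318, 410, 312), -447845) = Add(1040, -447845) = -446805)
Mul(-1, z) = Mul(-1, -446805) = 446805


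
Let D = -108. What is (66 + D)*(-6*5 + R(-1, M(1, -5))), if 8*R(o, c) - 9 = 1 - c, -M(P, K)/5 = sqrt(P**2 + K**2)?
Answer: 2415/2 - 105*sqrt(26)/4 ≈ 1073.7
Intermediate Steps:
M(P, K) = -5*sqrt(K**2 + P**2) (M(P, K) = -5*sqrt(P**2 + K**2) = -5*sqrt(K**2 + P**2))
R(o, c) = 5/4 - c/8 (R(o, c) = 9/8 + (1 - c)/8 = 9/8 + (1/8 - c/8) = 5/4 - c/8)
(66 + D)*(-6*5 + R(-1, M(1, -5))) = (66 - 108)*(-6*5 + (5/4 - (-5)*sqrt((-5)**2 + 1**2)/8)) = -42*(-30 + (5/4 - (-5)*sqrt(25 + 1)/8)) = -42*(-30 + (5/4 - (-5)*sqrt(26)/8)) = -42*(-30 + (5/4 + 5*sqrt(26)/8)) = -42*(-115/4 + 5*sqrt(26)/8) = 2415/2 - 105*sqrt(26)/4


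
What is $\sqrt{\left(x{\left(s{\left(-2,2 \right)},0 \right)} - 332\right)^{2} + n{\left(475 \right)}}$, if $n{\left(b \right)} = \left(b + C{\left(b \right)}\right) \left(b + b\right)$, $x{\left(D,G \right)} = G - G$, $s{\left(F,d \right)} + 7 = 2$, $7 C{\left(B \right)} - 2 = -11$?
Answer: $\frac{6 \sqrt{762566}}{7} \approx 748.5$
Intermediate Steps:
$C{\left(B \right)} = - \frac{9}{7}$ ($C{\left(B \right)} = \frac{2}{7} + \frac{1}{7} \left(-11\right) = \frac{2}{7} - \frac{11}{7} = - \frac{9}{7}$)
$s{\left(F,d \right)} = -5$ ($s{\left(F,d \right)} = -7 + 2 = -5$)
$x{\left(D,G \right)} = 0$
$n{\left(b \right)} = 2 b \left(- \frac{9}{7} + b\right)$ ($n{\left(b \right)} = \left(b - \frac{9}{7}\right) \left(b + b\right) = \left(- \frac{9}{7} + b\right) 2 b = 2 b \left(- \frac{9}{7} + b\right)$)
$\sqrt{\left(x{\left(s{\left(-2,2 \right)},0 \right)} - 332\right)^{2} + n{\left(475 \right)}} = \sqrt{\left(0 - 332\right)^{2} + \frac{2}{7} \cdot 475 \left(-9 + 7 \cdot 475\right)} = \sqrt{\left(-332\right)^{2} + \frac{2}{7} \cdot 475 \left(-9 + 3325\right)} = \sqrt{110224 + \frac{2}{7} \cdot 475 \cdot 3316} = \sqrt{110224 + \frac{3150200}{7}} = \sqrt{\frac{3921768}{7}} = \frac{6 \sqrt{762566}}{7}$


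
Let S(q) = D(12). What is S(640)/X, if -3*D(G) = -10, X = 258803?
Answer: 10/776409 ≈ 1.2880e-5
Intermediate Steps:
D(G) = 10/3 (D(G) = -1/3*(-10) = 10/3)
S(q) = 10/3
S(640)/X = (10/3)/258803 = (10/3)*(1/258803) = 10/776409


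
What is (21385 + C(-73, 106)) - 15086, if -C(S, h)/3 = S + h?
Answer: 6200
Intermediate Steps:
C(S, h) = -3*S - 3*h (C(S, h) = -3*(S + h) = -3*S - 3*h)
(21385 + C(-73, 106)) - 15086 = (21385 + (-3*(-73) - 3*106)) - 15086 = (21385 + (219 - 318)) - 15086 = (21385 - 99) - 15086 = 21286 - 15086 = 6200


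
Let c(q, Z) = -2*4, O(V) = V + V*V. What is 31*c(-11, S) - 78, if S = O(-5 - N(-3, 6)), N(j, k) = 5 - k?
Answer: -326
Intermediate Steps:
O(V) = V + V²
S = 12 (S = (-5 - (5 - 1*6))*(1 + (-5 - (5 - 1*6))) = (-5 - (5 - 6))*(1 + (-5 - (5 - 6))) = (-5 - 1*(-1))*(1 + (-5 - 1*(-1))) = (-5 + 1)*(1 + (-5 + 1)) = -4*(1 - 4) = -4*(-3) = 12)
c(q, Z) = -8
31*c(-11, S) - 78 = 31*(-8) - 78 = -248 - 78 = -326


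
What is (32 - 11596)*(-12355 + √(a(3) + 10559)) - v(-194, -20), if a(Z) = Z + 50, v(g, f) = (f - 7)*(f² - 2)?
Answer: 142883966 - 23128*√2653 ≈ 1.4169e+8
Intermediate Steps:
v(g, f) = (-7 + f)*(-2 + f²)
a(Z) = 50 + Z
(32 - 11596)*(-12355 + √(a(3) + 10559)) - v(-194, -20) = (32 - 11596)*(-12355 + √((50 + 3) + 10559)) - (14 + (-20)³ - 7*(-20)² - 2*(-20)) = -11564*(-12355 + √(53 + 10559)) - (14 - 8000 - 7*400 + 40) = -11564*(-12355 + √10612) - (14 - 8000 - 2800 + 40) = -11564*(-12355 + 2*√2653) - 1*(-10746) = (142873220 - 23128*√2653) + 10746 = 142883966 - 23128*√2653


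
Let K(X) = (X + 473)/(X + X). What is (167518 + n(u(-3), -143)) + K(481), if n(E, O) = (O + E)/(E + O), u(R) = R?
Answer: 80577116/481 ≈ 1.6752e+5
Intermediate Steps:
n(E, O) = 1 (n(E, O) = (E + O)/(E + O) = 1)
K(X) = (473 + X)/(2*X) (K(X) = (473 + X)/((2*X)) = (473 + X)*(1/(2*X)) = (473 + X)/(2*X))
(167518 + n(u(-3), -143)) + K(481) = (167518 + 1) + (½)*(473 + 481)/481 = 167519 + (½)*(1/481)*954 = 167519 + 477/481 = 80577116/481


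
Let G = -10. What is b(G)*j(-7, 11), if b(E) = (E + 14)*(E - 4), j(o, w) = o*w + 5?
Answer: 4032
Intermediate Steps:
j(o, w) = 5 + o*w
b(E) = (-4 + E)*(14 + E) (b(E) = (14 + E)*(-4 + E) = (-4 + E)*(14 + E))
b(G)*j(-7, 11) = (-56 + (-10)**2 + 10*(-10))*(5 - 7*11) = (-56 + 100 - 100)*(5 - 77) = -56*(-72) = 4032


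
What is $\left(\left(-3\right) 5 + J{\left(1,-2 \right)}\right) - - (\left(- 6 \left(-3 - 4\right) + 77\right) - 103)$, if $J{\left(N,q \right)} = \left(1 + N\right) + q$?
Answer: $1$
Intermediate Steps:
$J{\left(N,q \right)} = 1 + N + q$
$\left(\left(-3\right) 5 + J{\left(1,-2 \right)}\right) - - (\left(- 6 \left(-3 - 4\right) + 77\right) - 103) = \left(\left(-3\right) 5 + \left(1 + 1 - 2\right)\right) - - (\left(- 6 \left(-3 - 4\right) + 77\right) - 103) = \left(-15 + 0\right) - - (\left(\left(-6\right) \left(-7\right) + 77\right) - 103) = -15 - - (\left(42 + 77\right) - 103) = -15 - - (119 - 103) = -15 - \left(-1\right) 16 = -15 - -16 = -15 + 16 = 1$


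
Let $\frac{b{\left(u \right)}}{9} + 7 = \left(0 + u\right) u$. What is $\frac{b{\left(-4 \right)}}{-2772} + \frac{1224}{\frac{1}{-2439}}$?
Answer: $- \frac{919483497}{308} \approx -2.9853 \cdot 10^{6}$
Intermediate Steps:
$b{\left(u \right)} = -63 + 9 u^{2}$ ($b{\left(u \right)} = -63 + 9 \left(0 + u\right) u = -63 + 9 u u = -63 + 9 u^{2}$)
$\frac{b{\left(-4 \right)}}{-2772} + \frac{1224}{\frac{1}{-2439}} = \frac{-63 + 9 \left(-4\right)^{2}}{-2772} + \frac{1224}{\frac{1}{-2439}} = \left(-63 + 9 \cdot 16\right) \left(- \frac{1}{2772}\right) + \frac{1224}{- \frac{1}{2439}} = \left(-63 + 144\right) \left(- \frac{1}{2772}\right) + 1224 \left(-2439\right) = 81 \left(- \frac{1}{2772}\right) - 2985336 = - \frac{9}{308} - 2985336 = - \frac{919483497}{308}$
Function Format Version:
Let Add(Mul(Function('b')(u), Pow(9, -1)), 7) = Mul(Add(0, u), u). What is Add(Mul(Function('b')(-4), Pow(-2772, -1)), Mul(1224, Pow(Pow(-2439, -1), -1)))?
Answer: Rational(-919483497, 308) ≈ -2.9853e+6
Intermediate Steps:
Function('b')(u) = Add(-63, Mul(9, Pow(u, 2))) (Function('b')(u) = Add(-63, Mul(9, Mul(Add(0, u), u))) = Add(-63, Mul(9, Mul(u, u))) = Add(-63, Mul(9, Pow(u, 2))))
Add(Mul(Function('b')(-4), Pow(-2772, -1)), Mul(1224, Pow(Pow(-2439, -1), -1))) = Add(Mul(Add(-63, Mul(9, Pow(-4, 2))), Pow(-2772, -1)), Mul(1224, Pow(Pow(-2439, -1), -1))) = Add(Mul(Add(-63, Mul(9, 16)), Rational(-1, 2772)), Mul(1224, Pow(Rational(-1, 2439), -1))) = Add(Mul(Add(-63, 144), Rational(-1, 2772)), Mul(1224, -2439)) = Add(Mul(81, Rational(-1, 2772)), -2985336) = Add(Rational(-9, 308), -2985336) = Rational(-919483497, 308)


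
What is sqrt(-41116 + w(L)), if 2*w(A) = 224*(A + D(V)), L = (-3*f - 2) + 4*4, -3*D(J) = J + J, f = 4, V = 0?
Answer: 2*I*sqrt(10223) ≈ 202.22*I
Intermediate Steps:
D(J) = -2*J/3 (D(J) = -(J + J)/3 = -2*J/3)
L = 2 (L = (-3*4 - 2) + 4*4 = (-12 - 2) + 16 = -14 + 16 = 2)
w(A) = 112*A (w(A) = (224*(A - 2/3*0))/2 = (224*(A + 0))/2 = (224*A)/2 = 112*A)
sqrt(-41116 + w(L)) = sqrt(-41116 + 112*2) = sqrt(-41116 + 224) = sqrt(-40892) = 2*I*sqrt(10223)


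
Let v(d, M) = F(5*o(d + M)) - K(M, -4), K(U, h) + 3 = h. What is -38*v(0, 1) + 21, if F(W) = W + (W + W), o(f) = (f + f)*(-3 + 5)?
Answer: -2525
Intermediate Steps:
K(U, h) = -3 + h
o(f) = 4*f (o(f) = (2*f)*2 = 4*f)
F(W) = 3*W (F(W) = W + 2*W = 3*W)
v(d, M) = 7 + 60*M + 60*d (v(d, M) = 3*(5*(4*(d + M))) - (-3 - 4) = 3*(5*(4*(M + d))) - 1*(-7) = 3*(5*(4*M + 4*d)) + 7 = 3*(20*M + 20*d) + 7 = (60*M + 60*d) + 7 = 7 + 60*M + 60*d)
-38*v(0, 1) + 21 = -38*(7 + 60*1 + 60*0) + 21 = -38*(7 + 60 + 0) + 21 = -38*67 + 21 = -2546 + 21 = -2525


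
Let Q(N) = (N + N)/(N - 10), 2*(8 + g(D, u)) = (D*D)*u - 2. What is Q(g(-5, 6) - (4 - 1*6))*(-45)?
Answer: -3060/29 ≈ -105.52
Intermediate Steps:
g(D, u) = -9 + u*D**2/2 (g(D, u) = -8 + ((D*D)*u - 2)/2 = -8 + (D**2*u - 2)/2 = -8 + (u*D**2 - 2)/2 = -8 + (-2 + u*D**2)/2 = -8 + (-1 + u*D**2/2) = -9 + u*D**2/2)
Q(N) = 2*N/(-10 + N) (Q(N) = (2*N)/(-10 + N) = 2*N/(-10 + N))
Q(g(-5, 6) - (4 - 1*6))*(-45) = (2*((-9 + (1/2)*6*(-5)**2) - (4 - 1*6))/(-10 + ((-9 + (1/2)*6*(-5)**2) - (4 - 1*6))))*(-45) = (2*((-9 + (1/2)*6*25) - (4 - 6))/(-10 + ((-9 + (1/2)*6*25) - (4 - 6))))*(-45) = (2*((-9 + 75) - 1*(-2))/(-10 + ((-9 + 75) - 1*(-2))))*(-45) = (2*(66 + 2)/(-10 + (66 + 2)))*(-45) = (2*68/(-10 + 68))*(-45) = (2*68/58)*(-45) = (2*68*(1/58))*(-45) = (68/29)*(-45) = -3060/29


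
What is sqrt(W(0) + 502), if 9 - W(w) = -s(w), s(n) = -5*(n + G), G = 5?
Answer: 9*sqrt(6) ≈ 22.045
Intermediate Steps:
s(n) = -25 - 5*n (s(n) = -5*(n + 5) = -5*(5 + n) = -25 - 5*n)
W(w) = -16 - 5*w (W(w) = 9 - (-1)*(-25 - 5*w) = 9 - (25 + 5*w) = 9 + (-25 - 5*w) = -16 - 5*w)
sqrt(W(0) + 502) = sqrt((-16 - 5*0) + 502) = sqrt((-16 + 0) + 502) = sqrt(-16 + 502) = sqrt(486) = 9*sqrt(6)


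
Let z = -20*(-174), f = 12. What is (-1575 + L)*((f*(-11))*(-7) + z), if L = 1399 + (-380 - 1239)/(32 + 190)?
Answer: -29867194/37 ≈ -8.0722e+5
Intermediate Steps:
L = 308959/222 (L = 1399 - 1619/222 = 308959/222 ≈ 1391.7)
z = 3480
(-1575 + L)*((f*(-11))*(-7) + z) = (-1575 + 308959/222)*((12*(-11))*(-7) + 3480) = -40691*(-132*(-7) + 3480)/222 = -40691*(924 + 3480)/222 = -40691/222*4404 = -29867194/37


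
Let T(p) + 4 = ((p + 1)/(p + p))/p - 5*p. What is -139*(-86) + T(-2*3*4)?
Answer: 13904617/1152 ≈ 12070.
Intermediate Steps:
T(p) = -4 - 5*p + (1 + p)/(2*p²) (T(p) = -4 + (((p + 1)/(p + p))/p - 5*p) = -4 + (((1 + p)/((2*p)))/p - 5*p) = -4 + (((1 + p)*(1/(2*p)))/p - 5*p) = -4 + (((1 + p)/(2*p))/p - 5*p) = -4 + ((1 + p)/(2*p²) - 5*p) = -4 + (-5*p + (1 + p)/(2*p²)) = -4 - 5*p + (1 + p)/(2*p²))
-139*(-86) + T(-2*3*4) = -139*(-86) + (-4 + 1/(2*((-2*3*4))) + 1/(2*(-2*3*4)²) - 5*(-2*3)*4) = 11954 + (-4 + 1/(2*((-6*4))) + 1/(2*(-6*4)²) - (-30)*4) = 11954 + (-4 + (½)/(-24) + (½)/(-24)² - 5*(-24)) = 11954 + (-4 + (½)*(-1/24) + (½)*(1/576) + 120) = 11954 + (-4 - 1/48 + 1/1152 + 120) = 11954 + 133609/1152 = 13904617/1152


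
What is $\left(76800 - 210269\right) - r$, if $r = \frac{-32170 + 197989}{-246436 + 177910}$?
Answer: $- \frac{3048643625}{22842} \approx -1.3347 \cdot 10^{5}$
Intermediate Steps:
$r = - \frac{55273}{22842}$ ($r = \frac{165819}{-68526} = 165819 \left(- \frac{1}{68526}\right) = - \frac{55273}{22842} \approx -2.4198$)
$\left(76800 - 210269\right) - r = \left(76800 - 210269\right) - - \frac{55273}{22842} = -133469 + \frac{55273}{22842} = - \frac{3048643625}{22842}$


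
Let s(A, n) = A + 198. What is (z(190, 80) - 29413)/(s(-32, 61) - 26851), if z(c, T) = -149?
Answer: 9854/8895 ≈ 1.1078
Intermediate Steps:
s(A, n) = 198 + A
(z(190, 80) - 29413)/(s(-32, 61) - 26851) = (-149 - 29413)/((198 - 32) - 26851) = -29562/(166 - 26851) = -29562/(-26685) = -29562*(-1/26685) = 9854/8895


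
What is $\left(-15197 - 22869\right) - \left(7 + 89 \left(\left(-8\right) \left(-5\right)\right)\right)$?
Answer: $-41633$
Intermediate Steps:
$\left(-15197 - 22869\right) - \left(7 + 89 \left(\left(-8\right) \left(-5\right)\right)\right) = -38066 - 3567 = -41633$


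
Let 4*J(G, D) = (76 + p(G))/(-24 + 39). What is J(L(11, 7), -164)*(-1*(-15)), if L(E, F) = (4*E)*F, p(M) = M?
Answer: 96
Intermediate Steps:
L(E, F) = 4*E*F
J(G, D) = 19/15 + G/60 (J(G, D) = ((76 + G)/(-24 + 39))/4 = ((76 + G)/15)/4 = ((76 + G)*(1/15))/4 = (76/15 + G/15)/4 = 19/15 + G/60)
J(L(11, 7), -164)*(-1*(-15)) = (19/15 + (4*11*7)/60)*(-1*(-15)) = (19/15 + (1/60)*308)*15 = (19/15 + 77/15)*15 = (32/5)*15 = 96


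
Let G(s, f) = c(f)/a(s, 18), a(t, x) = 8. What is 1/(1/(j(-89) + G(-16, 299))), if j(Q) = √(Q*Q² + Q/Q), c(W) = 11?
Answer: 11/8 + 2*I*√176242 ≈ 1.375 + 839.62*I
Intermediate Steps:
G(s, f) = 11/8
j(Q) = √(1 + Q³) (j(Q) = √(Q³ + 1) = √(1 + Q³))
1/(1/(j(-89) + G(-16, 299))) = 1/(1/(√(1 + (-89)³) + 11/8)) = 1/(1/(√(1 - 704969) + 11/8)) = 1/(1/(√(-704968) + 11/8)) = 1/(1/(2*I*√176242 + 11/8)) = 1/(1/(11/8 + 2*I*√176242)) = 11/8 + 2*I*√176242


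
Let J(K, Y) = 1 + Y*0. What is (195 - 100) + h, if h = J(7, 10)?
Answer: 96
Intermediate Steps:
J(K, Y) = 1 (J(K, Y) = 1 + 0 = 1)
h = 1
(195 - 100) + h = (195 - 100) + 1 = 95 + 1 = 96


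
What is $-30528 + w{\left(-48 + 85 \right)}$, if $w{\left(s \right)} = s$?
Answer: $-30491$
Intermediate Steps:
$-30528 + w{\left(-48 + 85 \right)} = -30528 + \left(-48 + 85\right) = -30528 + 37 = -30491$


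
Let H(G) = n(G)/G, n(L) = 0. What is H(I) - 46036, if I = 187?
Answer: -46036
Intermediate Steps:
H(G) = 0 (H(G) = 0/G = 0)
H(I) - 46036 = 0 - 46036 = -46036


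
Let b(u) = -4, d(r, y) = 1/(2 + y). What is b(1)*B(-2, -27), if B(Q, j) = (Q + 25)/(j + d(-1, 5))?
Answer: 161/47 ≈ 3.4255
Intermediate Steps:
B(Q, j) = (25 + Q)/(⅐ + j) (B(Q, j) = (Q + 25)/(j + 1/(2 + 5)) = (25 + Q)/(j + 1/7) = (25 + Q)/(j + ⅐) = (25 + Q)/(⅐ + j))
b(1)*B(-2, -27) = -28*(25 - 2)/(1 + 7*(-27)) = -28*23/(1 - 189) = -28*23/(-188) = -28*(-1)*23/188 = -4*(-161/188) = 161/47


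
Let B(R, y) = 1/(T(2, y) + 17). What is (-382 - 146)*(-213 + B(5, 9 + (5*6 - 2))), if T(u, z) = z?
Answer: 1012088/9 ≈ 1.1245e+5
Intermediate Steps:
B(R, y) = 1/(17 + y) (B(R, y) = 1/(y + 17) = 1/(17 + y))
(-382 - 146)*(-213 + B(5, 9 + (5*6 - 2))) = (-382 - 146)*(-213 + 1/(17 + (9 + (5*6 - 2)))) = -528*(-213 + 1/(17 + (9 + (30 - 2)))) = -528*(-213 + 1/(17 + (9 + 28))) = -528*(-213 + 1/(17 + 37)) = -528*(-213 + 1/54) = -528*(-11501/54) = 1012088/9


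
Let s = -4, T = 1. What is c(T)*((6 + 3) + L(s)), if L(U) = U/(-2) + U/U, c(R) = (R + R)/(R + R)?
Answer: 12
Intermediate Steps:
c(R) = 1 (c(R) = (2*R)/((2*R)) = (2*R)*(1/(2*R)) = 1)
L(U) = 1 - U/2 (L(U) = U*(-½) + 1 = -U/2 + 1 = 1 - U/2)
c(T)*((6 + 3) + L(s)) = 1*((6 + 3) + (1 - ½*(-4))) = 1*(9 + (1 + 2)) = 1*(9 + 3) = 1*12 = 12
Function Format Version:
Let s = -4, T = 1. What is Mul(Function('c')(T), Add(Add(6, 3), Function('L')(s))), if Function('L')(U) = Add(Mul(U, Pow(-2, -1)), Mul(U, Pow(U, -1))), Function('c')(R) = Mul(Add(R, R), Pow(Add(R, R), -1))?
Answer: 12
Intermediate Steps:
Function('c')(R) = 1 (Function('c')(R) = Mul(Mul(2, R), Pow(Mul(2, R), -1)) = Mul(Mul(2, R), Mul(Rational(1, 2), Pow(R, -1))) = 1)
Function('L')(U) = Add(1, Mul(Rational(-1, 2), U)) (Function('L')(U) = Add(Mul(U, Rational(-1, 2)), 1) = Add(Mul(Rational(-1, 2), U), 1) = Add(1, Mul(Rational(-1, 2), U)))
Mul(Function('c')(T), Add(Add(6, 3), Function('L')(s))) = Mul(1, Add(Add(6, 3), Add(1, Mul(Rational(-1, 2), -4)))) = Mul(1, Add(9, Add(1, 2))) = Mul(1, Add(9, 3)) = Mul(1, 12) = 12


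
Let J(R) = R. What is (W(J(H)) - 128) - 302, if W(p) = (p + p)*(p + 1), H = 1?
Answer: -426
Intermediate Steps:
W(p) = 2*p*(1 + p) (W(p) = (2*p)*(1 + p) = 2*p*(1 + p))
(W(J(H)) - 128) - 302 = (2*1*(1 + 1) - 128) - 302 = (2*1*2 - 128) - 302 = (4 - 128) - 302 = -124 - 302 = -426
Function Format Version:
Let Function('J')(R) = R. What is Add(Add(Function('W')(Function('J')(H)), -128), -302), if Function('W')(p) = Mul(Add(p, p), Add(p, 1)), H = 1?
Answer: -426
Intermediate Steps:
Function('W')(p) = Mul(2, p, Add(1, p)) (Function('W')(p) = Mul(Mul(2, p), Add(1, p)) = Mul(2, p, Add(1, p)))
Add(Add(Function('W')(Function('J')(H)), -128), -302) = Add(Add(Mul(2, 1, Add(1, 1)), -128), -302) = Add(Add(Mul(2, 1, 2), -128), -302) = Add(Add(4, -128), -302) = Add(-124, -302) = -426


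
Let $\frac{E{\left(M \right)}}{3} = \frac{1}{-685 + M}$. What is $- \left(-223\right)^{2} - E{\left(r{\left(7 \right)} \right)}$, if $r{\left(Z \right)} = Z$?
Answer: $- \frac{11238753}{226} \approx -49729.0$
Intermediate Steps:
$E{\left(M \right)} = \frac{3}{-685 + M}$
$- \left(-223\right)^{2} - E{\left(r{\left(7 \right)} \right)} = - \left(-223\right)^{2} - \frac{3}{-685 + 7} = \left(-1\right) 49729 - \frac{3}{-678} = -49729 - 3 \left(- \frac{1}{678}\right) = -49729 - - \frac{1}{226} = -49729 + \frac{1}{226} = - \frac{11238753}{226}$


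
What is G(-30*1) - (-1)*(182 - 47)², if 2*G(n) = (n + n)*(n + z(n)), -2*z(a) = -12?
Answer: 18945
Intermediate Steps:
z(a) = 6 (z(a) = -½*(-12) = 6)
G(n) = n*(6 + n) (G(n) = ((n + n)*(n + 6))/2 = ((2*n)*(6 + n))/2 = (2*n*(6 + n))/2 = n*(6 + n))
G(-30*1) - (-1)*(182 - 47)² = (-30*1)*(6 - 30*1) - (-1)*(182 - 47)² = -30*(6 - 30) - (-1)*135² = -30*(-24) - (-1)*18225 = 720 - 1*(-18225) = 720 + 18225 = 18945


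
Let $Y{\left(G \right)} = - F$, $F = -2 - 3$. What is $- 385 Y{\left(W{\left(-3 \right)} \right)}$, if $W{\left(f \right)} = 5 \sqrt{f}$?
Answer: $-1925$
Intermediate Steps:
$F = -5$ ($F = -2 - 3 = -5$)
$Y{\left(G \right)} = 5$ ($Y{\left(G \right)} = \left(-1\right) \left(-5\right) = 5$)
$- 385 Y{\left(W{\left(-3 \right)} \right)} = \left(-385\right) 5 = -1925$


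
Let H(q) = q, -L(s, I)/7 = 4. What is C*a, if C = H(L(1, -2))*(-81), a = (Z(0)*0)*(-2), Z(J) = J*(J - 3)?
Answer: 0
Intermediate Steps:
Z(J) = J*(-3 + J)
L(s, I) = -28 (L(s, I) = -7*4 = -28)
a = 0 (a = ((0*(-3 + 0))*0)*(-2) = ((0*(-3))*0)*(-2) = (0*0)*(-2) = 0*(-2) = 0)
C = 2268 (C = -28*(-81) = 2268)
C*a = 2268*0 = 0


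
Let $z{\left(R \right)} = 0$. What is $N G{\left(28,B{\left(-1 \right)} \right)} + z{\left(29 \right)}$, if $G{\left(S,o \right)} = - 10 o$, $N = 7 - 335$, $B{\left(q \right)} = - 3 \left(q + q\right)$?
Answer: $19680$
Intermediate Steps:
$B{\left(q \right)} = - 6 q$ ($B{\left(q \right)} = - 3 \cdot 2 q = - 6 q$)
$N = -328$ ($N = 7 - 335 = -328$)
$N G{\left(28,B{\left(-1 \right)} \right)} + z{\left(29 \right)} = - 328 \left(- 10 \left(\left(-6\right) \left(-1\right)\right)\right) + 0 = - 328 \left(\left(-10\right) 6\right) + 0 = \left(-328\right) \left(-60\right) + 0 = 19680 + 0 = 19680$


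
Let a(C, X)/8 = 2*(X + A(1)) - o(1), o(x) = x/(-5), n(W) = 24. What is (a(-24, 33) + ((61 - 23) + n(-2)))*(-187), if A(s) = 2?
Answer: -583066/5 ≈ -1.1661e+5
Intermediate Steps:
o(x) = -x/5 (o(x) = x*(-⅕) = -x/5)
a(C, X) = 168/5 + 16*X (a(C, X) = 8*(2*(X + 2) - (-1)/5) = 8*(2*(2 + X) - 1*(-⅕)) = 8*((4 + 2*X) + ⅕) = 8*(21/5 + 2*X) = 168/5 + 16*X)
(a(-24, 33) + ((61 - 23) + n(-2)))*(-187) = ((168/5 + 16*33) + ((61 - 23) + 24))*(-187) = ((168/5 + 528) + (38 + 24))*(-187) = (2808/5 + 62)*(-187) = (3118/5)*(-187) = -583066/5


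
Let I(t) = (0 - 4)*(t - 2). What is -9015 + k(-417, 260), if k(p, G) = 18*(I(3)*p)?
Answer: 21009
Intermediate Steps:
I(t) = 8 - 4*t (I(t) = -4*(-2 + t) = 8 - 4*t)
k(p, G) = -72*p (k(p, G) = 18*((8 - 4*3)*p) = 18*((8 - 12)*p) = 18*(-4*p) = -72*p)
-9015 + k(-417, 260) = -9015 - 72*(-417) = -9015 + 30024 = 21009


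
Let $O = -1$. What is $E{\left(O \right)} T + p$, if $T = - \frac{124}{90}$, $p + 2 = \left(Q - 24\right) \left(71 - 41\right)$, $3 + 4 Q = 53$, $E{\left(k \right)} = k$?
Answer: $- \frac{15553}{45} \approx -345.62$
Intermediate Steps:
$Q = \frac{25}{2}$ ($Q = - \frac{3}{4} + \frac{1}{4} \cdot 53 = - \frac{3}{4} + \frac{53}{4} = \frac{25}{2} \approx 12.5$)
$p = -347$ ($p = -2 + \left(\frac{25}{2} - 24\right) \left(71 - 41\right) = -2 - 345 = -347$)
$T = - \frac{62}{45}$ ($T = \left(-124\right) \frac{1}{90} = - \frac{62}{45} \approx -1.3778$)
$E{\left(O \right)} T + p = \left(-1\right) \left(- \frac{62}{45}\right) - 347 = \frac{62}{45} - 347 = - \frac{15553}{45}$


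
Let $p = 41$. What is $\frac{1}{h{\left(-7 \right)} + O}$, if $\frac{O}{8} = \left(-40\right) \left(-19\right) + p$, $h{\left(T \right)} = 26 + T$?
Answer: $\frac{1}{6427} \approx 0.00015559$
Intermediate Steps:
$O = 6408$ ($O = 8 \left(\left(-40\right) \left(-19\right) + 41\right) = 8 \left(760 + 41\right) = 8 \cdot 801 = 6408$)
$\frac{1}{h{\left(-7 \right)} + O} = \frac{1}{\left(26 - 7\right) + 6408} = \frac{1}{19 + 6408} = \frac{1}{6427}$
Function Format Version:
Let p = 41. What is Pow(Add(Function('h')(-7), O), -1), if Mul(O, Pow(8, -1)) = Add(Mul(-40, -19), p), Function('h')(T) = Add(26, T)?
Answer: Rational(1, 6427) ≈ 0.00015559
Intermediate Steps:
O = 6408 (O = Mul(8, Add(Mul(-40, -19), 41)) = Mul(8, Add(760, 41)) = Mul(8, 801) = 6408)
Pow(Add(Function('h')(-7), O), -1) = Pow(Add(Add(26, -7), 6408), -1) = Pow(Add(19, 6408), -1) = Pow(6427, -1) = Rational(1, 6427)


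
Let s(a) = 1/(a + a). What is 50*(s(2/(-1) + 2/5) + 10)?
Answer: 3875/8 ≈ 484.38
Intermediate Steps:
s(a) = 1/(2*a)
50*(s(2/(-1) + 2/5) + 10) = 50*(1/(2*(2/(-1) + 2/5)) + 10) = 50*(1/(2*(2*(-1) + 2*(⅕))) + 10) = 50*(1/(2*(-2 + ⅖)) + 10) = 50*(1/(2*(-8/5)) + 10) = 50*((½)*(-5/8) + 10) = 50*(-5/16 + 10) = 50*(155/16) = 3875/8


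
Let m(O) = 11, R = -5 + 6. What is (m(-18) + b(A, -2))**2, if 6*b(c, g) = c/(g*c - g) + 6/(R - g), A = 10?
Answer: 368449/2916 ≈ 126.35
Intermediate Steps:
R = 1
b(c, g) = 1/(1 - g) + c/(6*(-g + c*g)) (b(c, g) = (c/(g*c - g) + 6/(1 - g))/6 = (c/(c*g - g) + 6/(1 - g))/6 = (c/(-g + c*g) + 6/(1 - g))/6 = (6/(1 - g) + c/(-g + c*g))/6 = 1/(1 - g) + c/(6*(-g + c*g)))
(m(-18) + b(A, -2))**2 = (11 + (1/6)*(-1*10 + 6*(-2) - 5*10*(-2))/(-2*(1 - 1*10 - 1*(-2) + 10*(-2))))**2 = (11 + (1/6)*(-1/2)*(-10 - 12 + 100)/(1 - 10 + 2 - 20))**2 = (11 + (1/6)*(-1/2)*78/(-27))**2 = (11 + (1/6)*(-1/2)*(-1/27)*78)**2 = (11 + 13/54)**2 = (607/54)**2 = 368449/2916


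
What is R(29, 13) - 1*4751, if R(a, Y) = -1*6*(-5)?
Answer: -4721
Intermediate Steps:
R(a, Y) = 30 (R(a, Y) = -6*(-5) = 30)
R(29, 13) - 1*4751 = 30 - 1*4751 = 30 - 4751 = -4721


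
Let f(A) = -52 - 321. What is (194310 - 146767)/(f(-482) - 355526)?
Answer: -47543/355899 ≈ -0.13359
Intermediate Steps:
f(A) = -373
(194310 - 146767)/(f(-482) - 355526) = (194310 - 146767)/(-373 - 355526) = 47543/(-355899) = 47543*(-1/355899) = -47543/355899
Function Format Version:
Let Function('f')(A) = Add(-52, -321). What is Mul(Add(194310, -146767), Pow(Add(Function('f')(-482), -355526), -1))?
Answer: Rational(-47543, 355899) ≈ -0.13359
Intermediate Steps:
Function('f')(A) = -373
Mul(Add(194310, -146767), Pow(Add(Function('f')(-482), -355526), -1)) = Mul(Add(194310, -146767), Pow(Add(-373, -355526), -1)) = Mul(47543, Pow(-355899, -1)) = Mul(47543, Rational(-1, 355899)) = Rational(-47543, 355899)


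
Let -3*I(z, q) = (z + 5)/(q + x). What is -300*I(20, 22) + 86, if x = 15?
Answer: 5682/37 ≈ 153.57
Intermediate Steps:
I(z, q) = -(5 + z)/(3*(15 + q)) (I(z, q) = -(z + 5)/(3*(q + 15)) = -(5 + z)/(3*(15 + q)))
-300*I(20, 22) + 86 = -100*(-5 - 1*20)/(15 + 22) + 86 = -100*(-5 - 20)/37 + 86 = -100*(-25)/37 + 86 = -300*(-25/111) + 86 = 2500/37 + 86 = 5682/37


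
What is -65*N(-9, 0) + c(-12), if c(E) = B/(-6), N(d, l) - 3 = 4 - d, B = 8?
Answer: -3124/3 ≈ -1041.3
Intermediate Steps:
N(d, l) = 7 - d (N(d, l) = 3 + (4 - d) = 7 - d)
c(E) = -4/3 (c(E) = 8/(-6) = 8*(-⅙) = -4/3)
-65*N(-9, 0) + c(-12) = -65*(7 - 1*(-9)) - 4/3 = -65*(7 + 9) - 4/3 = -65*16 - 4/3 = -1040 - 4/3 = -3124/3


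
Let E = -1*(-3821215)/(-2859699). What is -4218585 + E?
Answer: -12063887127130/2859699 ≈ -4.2186e+6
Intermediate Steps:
E = -3821215/2859699 (E = 3821215*(-1/2859699) = -3821215/2859699 ≈ -1.3362)
-4218585 + E = -4218585 - 3821215/2859699 = -12063887127130/2859699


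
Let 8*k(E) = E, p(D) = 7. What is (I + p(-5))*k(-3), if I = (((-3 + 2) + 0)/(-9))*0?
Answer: -21/8 ≈ -2.6250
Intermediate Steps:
k(E) = E/8
I = 0 (I = ((-1 + 0)*(-⅑))*0 = -1*(-⅑)*0 = (⅑)*0 = 0)
(I + p(-5))*k(-3) = (0 + 7)*((⅛)*(-3)) = 7*(-3/8) = -21/8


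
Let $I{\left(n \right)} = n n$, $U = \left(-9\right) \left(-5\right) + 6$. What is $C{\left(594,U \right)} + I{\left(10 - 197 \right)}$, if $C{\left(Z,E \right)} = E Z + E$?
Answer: $65314$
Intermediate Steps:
$U = 51$ ($U = 45 + 6 = 51$)
$I{\left(n \right)} = n^{2}$
$C{\left(Z,E \right)} = E + E Z$
$C{\left(594,U \right)} + I{\left(10 - 197 \right)} = 51 \left(1 + 594\right) + \left(10 - 197\right)^{2} = 51 \cdot 595 + \left(-187\right)^{2} = 30345 + 34969 = 65314$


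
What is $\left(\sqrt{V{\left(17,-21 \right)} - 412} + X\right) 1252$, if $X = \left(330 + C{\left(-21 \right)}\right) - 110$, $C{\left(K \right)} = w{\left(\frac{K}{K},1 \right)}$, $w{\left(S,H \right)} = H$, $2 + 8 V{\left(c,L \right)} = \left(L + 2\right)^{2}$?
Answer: $276692 + 313 i \sqrt{5874} \approx 2.7669 \cdot 10^{5} + 23989.0 i$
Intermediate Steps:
$V{\left(c,L \right)} = - \frac{1}{4} + \frac{\left(2 + L\right)^{2}}{8}$ ($V{\left(c,L \right)} = - \frac{1}{4} + \frac{\left(L + 2\right)^{2}}{8} = - \frac{1}{4} + \frac{\left(2 + L\right)^{2}}{8}$)
$C{\left(K \right)} = 1$
$X = 221$ ($X = \left(330 + 1\right) - 110 = 331 - 110 = 221$)
$\left(\sqrt{V{\left(17,-21 \right)} - 412} + X\right) 1252 = \left(\sqrt{\left(- \frac{1}{4} + \frac{\left(2 - 21\right)^{2}}{8}\right) - 412} + 221\right) 1252 = \left(\sqrt{\left(- \frac{1}{4} + \frac{\left(-19\right)^{2}}{8}\right) - 412} + 221\right) 1252 = \left(\sqrt{\left(- \frac{1}{4} + \frac{1}{8} \cdot 361\right) - 412} + 221\right) 1252 = \left(\sqrt{\left(- \frac{1}{4} + \frac{361}{8}\right) - 412} + 221\right) 1252 = \left(\sqrt{\frac{359}{8} - 412} + 221\right) 1252 = \left(\sqrt{- \frac{2937}{8}} + 221\right) 1252 = \left(\frac{i \sqrt{5874}}{4} + 221\right) 1252 = \left(221 + \frac{i \sqrt{5874}}{4}\right) 1252 = 276692 + 313 i \sqrt{5874}$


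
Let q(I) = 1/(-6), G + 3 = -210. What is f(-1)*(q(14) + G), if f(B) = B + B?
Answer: 1279/3 ≈ 426.33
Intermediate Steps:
G = -213 (G = -3 - 210 = -213)
f(B) = 2*B
q(I) = -1/6
f(-1)*(q(14) + G) = (2*(-1))*(-1/6 - 213) = -2*(-1279/6) = 1279/3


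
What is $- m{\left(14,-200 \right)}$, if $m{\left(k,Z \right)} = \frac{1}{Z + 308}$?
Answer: $- \frac{1}{108} \approx -0.0092593$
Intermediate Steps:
$m{\left(k,Z \right)} = \frac{1}{308 + Z}$
$- m{\left(14,-200 \right)} = - \frac{1}{308 - 200} = - \frac{1}{108}$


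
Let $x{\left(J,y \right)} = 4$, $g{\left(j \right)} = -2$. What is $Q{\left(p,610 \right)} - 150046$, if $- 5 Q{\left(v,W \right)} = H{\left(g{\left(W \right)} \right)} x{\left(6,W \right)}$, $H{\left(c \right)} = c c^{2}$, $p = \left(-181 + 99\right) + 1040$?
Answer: $- \frac{750198}{5} \approx -1.5004 \cdot 10^{5}$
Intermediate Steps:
$p = 958$ ($p = -82 + 1040 = 958$)
$H{\left(c \right)} = c^{3}$
$Q{\left(v,W \right)} = \frac{32}{5}$ ($Q{\left(v,W \right)} = - \frac{\left(-2\right)^{3} \cdot 4}{5} = - \frac{\left(-8\right) 4}{5} = \left(- \frac{1}{5}\right) \left(-32\right) = \frac{32}{5}$)
$Q{\left(p,610 \right)} - 150046 = \frac{32}{5} - 150046 = - \frac{750198}{5}$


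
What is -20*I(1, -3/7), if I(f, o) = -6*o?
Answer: -360/7 ≈ -51.429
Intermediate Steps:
-20*I(1, -3/7) = -(-120)*(-3/7) = -(-120)*(-3*⅐) = -(-120)*(-3)/7 = -20*18/7 = -360/7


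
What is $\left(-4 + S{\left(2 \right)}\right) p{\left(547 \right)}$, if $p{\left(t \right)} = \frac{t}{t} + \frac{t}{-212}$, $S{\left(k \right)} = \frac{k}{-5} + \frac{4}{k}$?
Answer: $\frac{201}{53} \approx 3.7925$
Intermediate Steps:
$S{\left(k \right)} = \frac{4}{k} - \frac{k}{5}$ ($S{\left(k \right)} = k \left(- \frac{1}{5}\right) + \frac{4}{k} = - \frac{k}{5} + \frac{4}{k} = \frac{4}{k} - \frac{k}{5}$)
$p{\left(t \right)} = 1 - \frac{t}{212}$ ($p{\left(t \right)} = 1 + t \left(- \frac{1}{212}\right) = 1 - \frac{t}{212}$)
$\left(-4 + S{\left(2 \right)}\right) p{\left(547 \right)} = \left(-4 + \left(\frac{4}{2} - \frac{2}{5}\right)\right) \left(1 - \frac{547}{212}\right) = \left(-4 + \left(4 \cdot \frac{1}{2} - \frac{2}{5}\right)\right) \left(1 - \frac{547}{212}\right) = \left(-4 + \left(2 - \frac{2}{5}\right)\right) \left(- \frac{335}{212}\right) = \left(-4 + \frac{8}{5}\right) \left(- \frac{335}{212}\right) = \left(- \frac{12}{5}\right) \left(- \frac{335}{212}\right) = \frac{201}{53}$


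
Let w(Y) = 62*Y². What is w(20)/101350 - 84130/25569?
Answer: -157849286/51828363 ≈ -3.0456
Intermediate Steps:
w(20)/101350 - 84130/25569 = (62*20²)/101350 - 84130/25569 = (62*400)*(1/101350) - 84130*1/25569 = 24800*(1/101350) - 84130/25569 = 496/2027 - 84130/25569 = -157849286/51828363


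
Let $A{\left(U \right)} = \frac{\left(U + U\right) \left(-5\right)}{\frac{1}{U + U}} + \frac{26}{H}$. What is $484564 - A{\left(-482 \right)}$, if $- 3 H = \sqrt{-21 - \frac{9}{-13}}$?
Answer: $5131044 - \frac{13 i \sqrt{858}}{22} \approx 5.131 \cdot 10^{6} - 17.309 i$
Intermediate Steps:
$H = - \frac{2 i \sqrt{858}}{39}$ ($H = - \frac{\sqrt{-21 - \frac{9}{-13}}}{3} = - \frac{\sqrt{-21 - - \frac{9}{13}}}{3} = - \frac{\sqrt{-21 + \frac{9}{13}}}{3} = - \frac{\sqrt{- \frac{264}{13}}}{3} = - \frac{\frac{2}{13} i \sqrt{858}}{3} = - \frac{2 i \sqrt{858}}{39} \approx - 1.5021 i$)
$A{\left(U \right)} = - 20 U^{2} + \frac{13 i \sqrt{858}}{22}$ ($A{\left(U \right)} = \frac{\left(U + U\right) \left(-5\right)}{\frac{1}{U + U}} + \frac{26}{\left(- \frac{2}{39}\right) i \sqrt{858}} = \frac{2 U \left(-5\right)}{\frac{1}{2 U}} + 26 \frac{i \sqrt{858}}{44} = \frac{\left(-10\right) U}{\frac{1}{2} \frac{1}{U}} + \frac{13 i \sqrt{858}}{22} = - 10 U 2 U + \frac{13 i \sqrt{858}}{22} = - 20 U^{2} + \frac{13 i \sqrt{858}}{22}$)
$484564 - A{\left(-482 \right)} = 484564 - \left(- 20 \left(-482\right)^{2} + \frac{13 i \sqrt{858}}{22}\right) = 484564 - \left(\left(-20\right) 232324 + \frac{13 i \sqrt{858}}{22}\right) = 484564 - \left(-4646480 + \frac{13 i \sqrt{858}}{22}\right) = 484564 + \left(4646480 - \frac{13 i \sqrt{858}}{22}\right) = 5131044 - \frac{13 i \sqrt{858}}{22}$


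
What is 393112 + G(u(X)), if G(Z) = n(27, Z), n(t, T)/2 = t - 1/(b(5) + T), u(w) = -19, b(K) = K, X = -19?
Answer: 2752163/7 ≈ 3.9317e+5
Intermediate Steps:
n(t, T) = -2/(5 + T) + 2*t (n(t, T) = 2*(t - 1/(5 + T)) = -2/(5 + T) + 2*t)
G(Z) = 2*(134 + 27*Z)/(5 + Z) (G(Z) = 2*(-1 + 5*27 + Z*27)/(5 + Z) = 2*(-1 + 135 + 27*Z)/(5 + Z) = 2*(134 + 27*Z)/(5 + Z))
393112 + G(u(X)) = 393112 + 2*(134 + 27*(-19))/(5 - 19) = 393112 + 2*(134 - 513)/(-14) = 393112 + 2*(-1/14)*(-379) = 393112 + 379/7 = 2752163/7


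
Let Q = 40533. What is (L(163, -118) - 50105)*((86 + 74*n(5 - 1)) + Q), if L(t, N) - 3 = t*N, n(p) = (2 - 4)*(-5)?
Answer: -2867667624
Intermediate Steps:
n(p) = 10 (n(p) = -2*(-5) = 10)
L(t, N) = 3 + N*t (L(t, N) = 3 + t*N = 3 + N*t)
(L(163, -118) - 50105)*((86 + 74*n(5 - 1)) + Q) = ((3 - 118*163) - 50105)*((86 + 74*10) + 40533) = ((3 - 19234) - 50105)*((86 + 740) + 40533) = (-19231 - 50105)*(826 + 40533) = -69336*41359 = -2867667624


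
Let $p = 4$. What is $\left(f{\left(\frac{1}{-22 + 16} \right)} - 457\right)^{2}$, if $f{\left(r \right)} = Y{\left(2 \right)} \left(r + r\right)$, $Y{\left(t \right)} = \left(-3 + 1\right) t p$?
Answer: $\frac{1836025}{9} \approx 2.04 \cdot 10^{5}$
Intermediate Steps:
$Y{\left(t \right)} = - 8 t$ ($Y{\left(t \right)} = \left(-3 + 1\right) t 4 = - 2 t 4 = - 8 t$)
$f{\left(r \right)} = - 32 r$ ($f{\left(r \right)} = \left(-8\right) 2 \left(r + r\right) = - 16 \cdot 2 r = - 32 r$)
$\left(f{\left(\frac{1}{-22 + 16} \right)} - 457\right)^{2} = \left(- \frac{32}{-22 + 16} - 457\right)^{2} = \left(- \frac{32}{-6} - 457\right)^{2} = \left(\left(-32\right) \left(- \frac{1}{6}\right) - 457\right)^{2} = \left(\frac{16}{3} - 457\right)^{2} = \left(- \frac{1355}{3}\right)^{2} = \frac{1836025}{9}$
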